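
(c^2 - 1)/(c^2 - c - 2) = (c - 1)/(c - 2)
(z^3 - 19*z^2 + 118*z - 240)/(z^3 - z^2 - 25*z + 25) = (z^2 - 14*z + 48)/(z^2 + 4*z - 5)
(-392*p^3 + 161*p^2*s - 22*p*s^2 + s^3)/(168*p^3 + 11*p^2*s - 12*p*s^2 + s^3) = (-7*p + s)/(3*p + s)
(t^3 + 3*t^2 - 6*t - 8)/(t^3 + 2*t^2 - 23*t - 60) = (t^2 - t - 2)/(t^2 - 2*t - 15)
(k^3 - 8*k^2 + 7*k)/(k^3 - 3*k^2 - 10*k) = (-k^2 + 8*k - 7)/(-k^2 + 3*k + 10)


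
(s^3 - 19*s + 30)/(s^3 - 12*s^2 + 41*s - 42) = (s + 5)/(s - 7)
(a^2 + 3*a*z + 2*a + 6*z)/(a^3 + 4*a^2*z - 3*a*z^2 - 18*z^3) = (-a - 2)/(-a^2 - a*z + 6*z^2)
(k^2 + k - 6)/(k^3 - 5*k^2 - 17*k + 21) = (k - 2)/(k^2 - 8*k + 7)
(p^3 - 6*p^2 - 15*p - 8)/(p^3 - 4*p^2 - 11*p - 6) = (p - 8)/(p - 6)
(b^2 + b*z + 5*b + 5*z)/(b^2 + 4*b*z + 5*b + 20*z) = (b + z)/(b + 4*z)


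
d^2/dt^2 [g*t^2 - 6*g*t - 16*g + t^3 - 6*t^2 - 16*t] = 2*g + 6*t - 12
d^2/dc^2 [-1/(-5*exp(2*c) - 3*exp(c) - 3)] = (2*(10*exp(c) + 3)^2*exp(c) - (20*exp(c) + 3)*(5*exp(2*c) + 3*exp(c) + 3))*exp(c)/(5*exp(2*c) + 3*exp(c) + 3)^3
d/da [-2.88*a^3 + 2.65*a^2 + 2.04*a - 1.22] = -8.64*a^2 + 5.3*a + 2.04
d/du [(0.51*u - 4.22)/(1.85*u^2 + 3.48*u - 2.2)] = (-0.9435*u^2 + 15.614*u + 13.5636)/(3.4225*u^4 + 12.876*u^3 + 3.9704*u^2 - 15.312*u + 4.84)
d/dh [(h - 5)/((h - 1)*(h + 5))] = (-h^2 + 10*h + 15)/(h^4 + 8*h^3 + 6*h^2 - 40*h + 25)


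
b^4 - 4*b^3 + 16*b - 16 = (b - 2)^3*(b + 2)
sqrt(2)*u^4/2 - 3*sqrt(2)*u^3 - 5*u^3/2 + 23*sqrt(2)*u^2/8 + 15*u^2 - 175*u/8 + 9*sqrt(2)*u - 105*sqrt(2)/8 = (u - 7/2)*(u - 5/2)*(u - 3*sqrt(2))*(sqrt(2)*u/2 + 1/2)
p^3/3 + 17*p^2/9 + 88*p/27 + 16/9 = (p/3 + 1)*(p + 4/3)^2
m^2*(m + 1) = m^3 + m^2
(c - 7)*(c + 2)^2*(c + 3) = c^4 - 33*c^2 - 100*c - 84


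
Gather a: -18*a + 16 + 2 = 18 - 18*a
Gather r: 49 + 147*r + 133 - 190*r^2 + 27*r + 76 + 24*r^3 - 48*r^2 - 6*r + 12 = 24*r^3 - 238*r^2 + 168*r + 270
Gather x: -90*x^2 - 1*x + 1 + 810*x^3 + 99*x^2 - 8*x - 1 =810*x^3 + 9*x^2 - 9*x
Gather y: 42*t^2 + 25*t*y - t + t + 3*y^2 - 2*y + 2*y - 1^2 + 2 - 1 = 42*t^2 + 25*t*y + 3*y^2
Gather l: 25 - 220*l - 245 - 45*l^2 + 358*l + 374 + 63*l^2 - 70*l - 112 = 18*l^2 + 68*l + 42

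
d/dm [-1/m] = m^(-2)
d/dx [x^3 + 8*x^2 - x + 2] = 3*x^2 + 16*x - 1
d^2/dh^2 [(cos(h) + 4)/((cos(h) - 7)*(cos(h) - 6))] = (-29*(1 - cos(h)^2)^2 - cos(h)^5 + 410*cos(h)^3 - 584*cos(h)^2 - 4512*cos(h) + 2137)/((cos(h) - 7)^3*(cos(h) - 6)^3)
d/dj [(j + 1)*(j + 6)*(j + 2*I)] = 3*j^2 + j*(14 + 4*I) + 6 + 14*I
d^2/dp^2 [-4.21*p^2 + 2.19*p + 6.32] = -8.42000000000000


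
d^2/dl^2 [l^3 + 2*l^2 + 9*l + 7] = 6*l + 4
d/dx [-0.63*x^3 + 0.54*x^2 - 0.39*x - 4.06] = -1.89*x^2 + 1.08*x - 0.39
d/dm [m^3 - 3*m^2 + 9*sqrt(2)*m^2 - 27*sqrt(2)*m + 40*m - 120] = 3*m^2 - 6*m + 18*sqrt(2)*m - 27*sqrt(2) + 40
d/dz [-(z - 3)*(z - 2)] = 5 - 2*z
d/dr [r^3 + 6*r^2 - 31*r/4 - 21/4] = 3*r^2 + 12*r - 31/4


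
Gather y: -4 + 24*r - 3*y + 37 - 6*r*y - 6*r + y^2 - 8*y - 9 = 18*r + y^2 + y*(-6*r - 11) + 24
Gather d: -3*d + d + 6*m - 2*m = -2*d + 4*m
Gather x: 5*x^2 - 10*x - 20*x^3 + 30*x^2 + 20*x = -20*x^3 + 35*x^2 + 10*x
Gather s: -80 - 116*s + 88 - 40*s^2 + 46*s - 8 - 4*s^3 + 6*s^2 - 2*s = -4*s^3 - 34*s^2 - 72*s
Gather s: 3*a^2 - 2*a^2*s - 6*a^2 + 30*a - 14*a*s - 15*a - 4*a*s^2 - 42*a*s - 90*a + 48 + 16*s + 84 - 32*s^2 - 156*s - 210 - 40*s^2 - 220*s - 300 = -3*a^2 - 75*a + s^2*(-4*a - 72) + s*(-2*a^2 - 56*a - 360) - 378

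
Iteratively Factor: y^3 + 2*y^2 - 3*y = (y - 1)*(y^2 + 3*y) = (y - 1)*(y + 3)*(y)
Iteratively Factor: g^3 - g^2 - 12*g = (g - 4)*(g^2 + 3*g) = g*(g - 4)*(g + 3)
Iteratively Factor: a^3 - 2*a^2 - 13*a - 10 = (a + 2)*(a^2 - 4*a - 5) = (a + 1)*(a + 2)*(a - 5)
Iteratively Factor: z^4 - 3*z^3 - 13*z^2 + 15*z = (z - 1)*(z^3 - 2*z^2 - 15*z) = (z - 5)*(z - 1)*(z^2 + 3*z) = z*(z - 5)*(z - 1)*(z + 3)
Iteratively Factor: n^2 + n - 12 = (n + 4)*(n - 3)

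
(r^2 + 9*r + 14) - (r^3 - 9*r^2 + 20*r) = -r^3 + 10*r^2 - 11*r + 14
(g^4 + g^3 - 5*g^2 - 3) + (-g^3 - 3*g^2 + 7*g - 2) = g^4 - 8*g^2 + 7*g - 5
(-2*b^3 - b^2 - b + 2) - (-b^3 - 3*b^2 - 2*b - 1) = -b^3 + 2*b^2 + b + 3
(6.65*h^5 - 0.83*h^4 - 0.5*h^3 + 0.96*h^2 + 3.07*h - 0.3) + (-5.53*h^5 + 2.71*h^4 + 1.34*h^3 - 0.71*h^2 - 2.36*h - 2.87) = 1.12*h^5 + 1.88*h^4 + 0.84*h^3 + 0.25*h^2 + 0.71*h - 3.17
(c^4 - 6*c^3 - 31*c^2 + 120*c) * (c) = c^5 - 6*c^4 - 31*c^3 + 120*c^2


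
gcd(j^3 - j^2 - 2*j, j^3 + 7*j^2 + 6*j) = j^2 + j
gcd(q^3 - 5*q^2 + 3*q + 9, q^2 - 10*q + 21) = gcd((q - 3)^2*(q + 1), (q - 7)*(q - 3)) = q - 3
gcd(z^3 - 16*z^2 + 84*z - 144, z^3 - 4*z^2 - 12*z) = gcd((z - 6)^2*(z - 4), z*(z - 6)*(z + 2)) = z - 6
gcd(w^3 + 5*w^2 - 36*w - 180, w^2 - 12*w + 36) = w - 6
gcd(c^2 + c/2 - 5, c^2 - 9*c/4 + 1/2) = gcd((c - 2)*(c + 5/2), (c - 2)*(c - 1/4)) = c - 2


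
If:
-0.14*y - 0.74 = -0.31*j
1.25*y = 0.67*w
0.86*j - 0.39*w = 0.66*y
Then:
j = 3.31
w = 3.83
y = 2.05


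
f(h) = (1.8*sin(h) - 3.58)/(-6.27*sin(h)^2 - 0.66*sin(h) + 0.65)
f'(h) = (12.54*sin(h)*cos(h) + 0.66*cos(h))*(1.8*sin(h) - 3.58)/(-6.27*sin(h)^2 - 0.66*sin(h) + 0.65)^2 + 1.8*cos(h)/(-6.27*sin(h)^2 - 0.66*sin(h) + 0.65) = (11.286*sin(h)^2 - 44.8932*sin(h) - 1.1928)*cos(h)/(39.3129*sin(h)^4 + 8.2764*sin(h)^3 - 7.7154*sin(h)^2 - 0.858*sin(h) + 0.4225)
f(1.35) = 0.31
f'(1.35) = -0.21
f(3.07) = -6.05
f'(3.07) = 13.31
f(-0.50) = 9.36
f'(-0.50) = 89.27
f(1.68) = 0.29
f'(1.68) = 0.10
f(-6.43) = -6.28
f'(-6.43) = 14.82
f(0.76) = 0.84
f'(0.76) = -2.51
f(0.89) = 0.60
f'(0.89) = -1.38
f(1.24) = 0.34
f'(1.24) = -0.35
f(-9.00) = 30.24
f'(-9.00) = -857.70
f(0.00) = -5.51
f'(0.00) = -2.82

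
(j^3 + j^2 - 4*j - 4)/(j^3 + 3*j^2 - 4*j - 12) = (j + 1)/(j + 3)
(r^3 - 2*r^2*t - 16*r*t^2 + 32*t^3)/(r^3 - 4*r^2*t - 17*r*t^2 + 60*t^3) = (r^2 - 6*r*t + 8*t^2)/(r^2 - 8*r*t + 15*t^2)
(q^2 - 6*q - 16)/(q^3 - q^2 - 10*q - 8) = (q - 8)/(q^2 - 3*q - 4)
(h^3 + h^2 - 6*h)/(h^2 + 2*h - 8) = h*(h + 3)/(h + 4)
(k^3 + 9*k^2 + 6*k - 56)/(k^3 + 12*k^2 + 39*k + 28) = (k - 2)/(k + 1)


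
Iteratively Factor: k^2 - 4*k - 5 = (k - 5)*(k + 1)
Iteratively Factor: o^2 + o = (o)*(o + 1)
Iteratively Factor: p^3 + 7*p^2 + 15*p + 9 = (p + 3)*(p^2 + 4*p + 3) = (p + 3)^2*(p + 1)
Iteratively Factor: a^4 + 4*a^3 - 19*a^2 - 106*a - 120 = (a + 4)*(a^3 - 19*a - 30) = (a + 3)*(a + 4)*(a^2 - 3*a - 10) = (a - 5)*(a + 3)*(a + 4)*(a + 2)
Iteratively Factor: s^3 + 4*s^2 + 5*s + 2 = (s + 2)*(s^2 + 2*s + 1) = (s + 1)*(s + 2)*(s + 1)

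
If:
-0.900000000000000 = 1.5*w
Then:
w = -0.60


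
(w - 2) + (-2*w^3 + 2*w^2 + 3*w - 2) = -2*w^3 + 2*w^2 + 4*w - 4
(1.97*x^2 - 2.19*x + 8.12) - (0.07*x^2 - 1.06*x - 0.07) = 1.9*x^2 - 1.13*x + 8.19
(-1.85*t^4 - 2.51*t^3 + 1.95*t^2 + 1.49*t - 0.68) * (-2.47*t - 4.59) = 4.5695*t^5 + 14.6912*t^4 + 6.7044*t^3 - 12.6308*t^2 - 5.1595*t + 3.1212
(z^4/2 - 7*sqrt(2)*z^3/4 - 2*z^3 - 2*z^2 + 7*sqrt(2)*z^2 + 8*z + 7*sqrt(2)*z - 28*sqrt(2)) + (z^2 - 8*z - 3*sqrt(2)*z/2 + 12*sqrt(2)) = z^4/2 - 7*sqrt(2)*z^3/4 - 2*z^3 - z^2 + 7*sqrt(2)*z^2 + 11*sqrt(2)*z/2 - 16*sqrt(2)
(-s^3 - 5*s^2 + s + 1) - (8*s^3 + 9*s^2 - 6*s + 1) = -9*s^3 - 14*s^2 + 7*s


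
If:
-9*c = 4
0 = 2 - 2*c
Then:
No Solution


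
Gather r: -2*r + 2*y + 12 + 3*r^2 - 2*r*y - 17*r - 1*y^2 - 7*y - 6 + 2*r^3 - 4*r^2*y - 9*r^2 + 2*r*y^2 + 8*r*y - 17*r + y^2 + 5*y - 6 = 2*r^3 + r^2*(-4*y - 6) + r*(2*y^2 + 6*y - 36)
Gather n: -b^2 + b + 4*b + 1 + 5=-b^2 + 5*b + 6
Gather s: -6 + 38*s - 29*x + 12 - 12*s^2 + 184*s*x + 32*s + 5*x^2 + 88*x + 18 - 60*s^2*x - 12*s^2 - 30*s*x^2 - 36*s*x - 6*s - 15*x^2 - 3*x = s^2*(-60*x - 24) + s*(-30*x^2 + 148*x + 64) - 10*x^2 + 56*x + 24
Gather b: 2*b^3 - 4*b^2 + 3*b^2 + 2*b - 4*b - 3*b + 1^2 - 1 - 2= 2*b^3 - b^2 - 5*b - 2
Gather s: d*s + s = s*(d + 1)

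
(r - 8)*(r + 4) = r^2 - 4*r - 32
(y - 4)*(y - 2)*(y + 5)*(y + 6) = y^4 + 5*y^3 - 28*y^2 - 92*y + 240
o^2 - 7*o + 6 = (o - 6)*(o - 1)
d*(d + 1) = d^2 + d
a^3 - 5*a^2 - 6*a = a*(a - 6)*(a + 1)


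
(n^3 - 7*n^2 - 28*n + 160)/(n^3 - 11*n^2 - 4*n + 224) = (n^2 + n - 20)/(n^2 - 3*n - 28)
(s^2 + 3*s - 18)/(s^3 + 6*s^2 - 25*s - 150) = (s - 3)/(s^2 - 25)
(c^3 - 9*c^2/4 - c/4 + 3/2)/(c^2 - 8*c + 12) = (4*c^2 - c - 3)/(4*(c - 6))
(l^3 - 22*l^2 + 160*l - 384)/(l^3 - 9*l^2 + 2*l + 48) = (l^2 - 14*l + 48)/(l^2 - l - 6)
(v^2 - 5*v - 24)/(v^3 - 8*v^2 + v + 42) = (v^2 - 5*v - 24)/(v^3 - 8*v^2 + v + 42)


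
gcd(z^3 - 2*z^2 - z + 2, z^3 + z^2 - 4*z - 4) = z^2 - z - 2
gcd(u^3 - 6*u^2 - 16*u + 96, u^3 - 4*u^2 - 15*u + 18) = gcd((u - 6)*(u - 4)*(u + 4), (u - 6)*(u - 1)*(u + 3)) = u - 6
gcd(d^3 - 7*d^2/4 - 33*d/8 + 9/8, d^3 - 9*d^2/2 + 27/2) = d^2 - 3*d/2 - 9/2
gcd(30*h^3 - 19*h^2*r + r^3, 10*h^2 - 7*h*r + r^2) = -2*h + r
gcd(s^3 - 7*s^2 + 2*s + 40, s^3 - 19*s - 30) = s^2 - 3*s - 10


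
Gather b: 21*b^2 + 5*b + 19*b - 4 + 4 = 21*b^2 + 24*b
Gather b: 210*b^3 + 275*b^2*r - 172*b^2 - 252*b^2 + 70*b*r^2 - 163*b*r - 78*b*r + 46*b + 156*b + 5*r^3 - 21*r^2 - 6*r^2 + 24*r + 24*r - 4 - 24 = 210*b^3 + b^2*(275*r - 424) + b*(70*r^2 - 241*r + 202) + 5*r^3 - 27*r^2 + 48*r - 28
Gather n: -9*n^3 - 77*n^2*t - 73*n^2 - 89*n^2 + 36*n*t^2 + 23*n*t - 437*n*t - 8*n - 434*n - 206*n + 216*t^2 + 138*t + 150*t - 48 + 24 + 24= -9*n^3 + n^2*(-77*t - 162) + n*(36*t^2 - 414*t - 648) + 216*t^2 + 288*t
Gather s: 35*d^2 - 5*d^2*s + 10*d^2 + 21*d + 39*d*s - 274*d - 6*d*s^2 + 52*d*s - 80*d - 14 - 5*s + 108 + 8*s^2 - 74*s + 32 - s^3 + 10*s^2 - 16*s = 45*d^2 - 333*d - s^3 + s^2*(18 - 6*d) + s*(-5*d^2 + 91*d - 95) + 126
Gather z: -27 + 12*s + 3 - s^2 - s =-s^2 + 11*s - 24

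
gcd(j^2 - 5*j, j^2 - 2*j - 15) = j - 5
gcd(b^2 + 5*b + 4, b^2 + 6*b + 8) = b + 4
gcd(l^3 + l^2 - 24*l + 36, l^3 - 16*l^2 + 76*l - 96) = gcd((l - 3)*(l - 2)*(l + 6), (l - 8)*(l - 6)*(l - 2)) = l - 2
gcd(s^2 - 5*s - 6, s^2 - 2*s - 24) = s - 6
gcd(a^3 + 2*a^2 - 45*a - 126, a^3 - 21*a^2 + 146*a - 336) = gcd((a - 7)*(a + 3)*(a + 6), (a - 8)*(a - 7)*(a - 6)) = a - 7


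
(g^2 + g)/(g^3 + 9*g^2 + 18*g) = (g + 1)/(g^2 + 9*g + 18)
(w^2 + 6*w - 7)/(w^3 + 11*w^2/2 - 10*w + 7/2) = 2/(2*w - 1)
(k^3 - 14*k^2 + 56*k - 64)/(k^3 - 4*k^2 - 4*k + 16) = (k - 8)/(k + 2)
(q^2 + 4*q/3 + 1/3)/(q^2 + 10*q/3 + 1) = (q + 1)/(q + 3)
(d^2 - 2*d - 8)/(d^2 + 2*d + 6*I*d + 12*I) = (d - 4)/(d + 6*I)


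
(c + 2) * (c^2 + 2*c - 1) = c^3 + 4*c^2 + 3*c - 2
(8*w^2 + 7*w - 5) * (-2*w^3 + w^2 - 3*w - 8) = -16*w^5 - 6*w^4 - 7*w^3 - 90*w^2 - 41*w + 40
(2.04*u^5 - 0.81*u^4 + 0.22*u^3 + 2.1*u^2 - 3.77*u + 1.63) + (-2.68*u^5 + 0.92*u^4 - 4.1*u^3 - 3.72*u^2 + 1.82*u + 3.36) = -0.64*u^5 + 0.11*u^4 - 3.88*u^3 - 1.62*u^2 - 1.95*u + 4.99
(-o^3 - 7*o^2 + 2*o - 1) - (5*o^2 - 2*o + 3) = -o^3 - 12*o^2 + 4*o - 4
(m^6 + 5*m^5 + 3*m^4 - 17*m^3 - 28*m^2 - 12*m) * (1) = m^6 + 5*m^5 + 3*m^4 - 17*m^3 - 28*m^2 - 12*m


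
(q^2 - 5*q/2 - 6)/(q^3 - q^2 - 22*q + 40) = (q + 3/2)/(q^2 + 3*q - 10)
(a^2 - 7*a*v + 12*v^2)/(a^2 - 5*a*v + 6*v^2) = (-a + 4*v)/(-a + 2*v)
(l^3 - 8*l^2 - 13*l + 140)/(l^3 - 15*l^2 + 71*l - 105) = (l + 4)/(l - 3)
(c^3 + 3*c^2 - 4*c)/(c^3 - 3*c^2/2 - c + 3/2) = 2*c*(c + 4)/(2*c^2 - c - 3)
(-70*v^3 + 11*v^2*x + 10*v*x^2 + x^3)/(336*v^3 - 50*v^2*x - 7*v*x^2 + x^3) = (-10*v^2 + 3*v*x + x^2)/(48*v^2 - 14*v*x + x^2)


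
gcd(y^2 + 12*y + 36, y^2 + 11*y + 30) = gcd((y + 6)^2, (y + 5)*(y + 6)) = y + 6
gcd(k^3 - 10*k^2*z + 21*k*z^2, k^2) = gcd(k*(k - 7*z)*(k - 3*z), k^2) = k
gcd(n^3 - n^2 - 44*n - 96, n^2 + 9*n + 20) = n + 4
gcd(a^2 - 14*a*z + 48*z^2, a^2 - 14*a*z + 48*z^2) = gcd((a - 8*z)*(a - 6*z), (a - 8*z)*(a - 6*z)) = a^2 - 14*a*z + 48*z^2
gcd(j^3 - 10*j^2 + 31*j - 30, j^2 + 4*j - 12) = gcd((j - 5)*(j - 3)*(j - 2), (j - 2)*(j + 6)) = j - 2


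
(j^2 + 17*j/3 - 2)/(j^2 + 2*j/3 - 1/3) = (j + 6)/(j + 1)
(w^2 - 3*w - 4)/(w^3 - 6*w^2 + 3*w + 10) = (w - 4)/(w^2 - 7*w + 10)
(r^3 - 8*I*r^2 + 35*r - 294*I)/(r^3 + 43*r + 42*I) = (r - 7*I)/(r + I)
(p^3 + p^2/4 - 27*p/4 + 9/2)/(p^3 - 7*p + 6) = (p - 3/4)/(p - 1)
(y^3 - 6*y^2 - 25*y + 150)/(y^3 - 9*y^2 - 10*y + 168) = (y^2 - 25)/(y^2 - 3*y - 28)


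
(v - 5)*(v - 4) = v^2 - 9*v + 20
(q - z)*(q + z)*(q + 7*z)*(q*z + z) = q^4*z + 7*q^3*z^2 + q^3*z - q^2*z^3 + 7*q^2*z^2 - 7*q*z^4 - q*z^3 - 7*z^4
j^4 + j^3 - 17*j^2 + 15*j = j*(j - 3)*(j - 1)*(j + 5)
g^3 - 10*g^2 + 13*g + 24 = (g - 8)*(g - 3)*(g + 1)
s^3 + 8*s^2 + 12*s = s*(s + 2)*(s + 6)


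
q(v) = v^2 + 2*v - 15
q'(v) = 2*v + 2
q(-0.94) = -16.00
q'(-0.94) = 0.12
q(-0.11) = -15.21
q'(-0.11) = 1.78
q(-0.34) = -15.56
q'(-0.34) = 1.32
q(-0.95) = -16.00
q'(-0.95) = 0.10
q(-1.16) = -15.97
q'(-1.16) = -0.32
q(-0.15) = -15.28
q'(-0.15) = 1.70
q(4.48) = 14.03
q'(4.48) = 10.96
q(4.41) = 13.27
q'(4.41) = 10.82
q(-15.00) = 180.00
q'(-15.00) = -28.00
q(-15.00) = 180.00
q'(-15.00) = -28.00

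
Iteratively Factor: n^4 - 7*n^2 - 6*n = (n - 3)*(n^3 + 3*n^2 + 2*n) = (n - 3)*(n + 2)*(n^2 + n) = n*(n - 3)*(n + 2)*(n + 1)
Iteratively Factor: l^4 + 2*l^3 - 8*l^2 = (l + 4)*(l^3 - 2*l^2) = (l - 2)*(l + 4)*(l^2) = l*(l - 2)*(l + 4)*(l)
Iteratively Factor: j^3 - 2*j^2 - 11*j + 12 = (j - 4)*(j^2 + 2*j - 3) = (j - 4)*(j + 3)*(j - 1)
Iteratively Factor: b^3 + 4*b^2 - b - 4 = (b + 1)*(b^2 + 3*b - 4) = (b - 1)*(b + 1)*(b + 4)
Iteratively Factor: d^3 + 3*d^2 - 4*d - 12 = (d - 2)*(d^2 + 5*d + 6) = (d - 2)*(d + 3)*(d + 2)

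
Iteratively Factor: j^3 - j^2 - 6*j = (j + 2)*(j^2 - 3*j) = (j - 3)*(j + 2)*(j)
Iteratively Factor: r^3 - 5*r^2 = (r)*(r^2 - 5*r) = r*(r - 5)*(r)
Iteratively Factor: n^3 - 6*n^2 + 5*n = (n - 1)*(n^2 - 5*n) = n*(n - 1)*(n - 5)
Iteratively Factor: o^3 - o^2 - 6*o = (o)*(o^2 - o - 6) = o*(o + 2)*(o - 3)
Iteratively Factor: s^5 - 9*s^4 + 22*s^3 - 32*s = (s - 4)*(s^4 - 5*s^3 + 2*s^2 + 8*s) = (s - 4)*(s - 2)*(s^3 - 3*s^2 - 4*s) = s*(s - 4)*(s - 2)*(s^2 - 3*s - 4) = s*(s - 4)^2*(s - 2)*(s + 1)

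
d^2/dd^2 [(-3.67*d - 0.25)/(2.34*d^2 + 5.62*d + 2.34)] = (-(3.67*d + 0.25)*(4.68*d + 5.62)*(9.36*d + 11.24) + (51.5268*d + 42.4208)*(2.34*d^2 + 5.62*d + 2.34))/(2.34*d^2 + 5.62*d + 2.34)^3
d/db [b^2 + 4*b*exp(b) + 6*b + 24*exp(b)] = 4*b*exp(b) + 2*b + 28*exp(b) + 6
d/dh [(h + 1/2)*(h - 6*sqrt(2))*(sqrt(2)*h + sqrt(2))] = 3*sqrt(2)*h^2 - 24*h + 3*sqrt(2)*h - 18 + sqrt(2)/2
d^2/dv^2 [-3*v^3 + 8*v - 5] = -18*v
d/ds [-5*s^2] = -10*s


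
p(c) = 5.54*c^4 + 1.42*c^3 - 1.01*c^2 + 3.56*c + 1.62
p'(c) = 22.16*c^3 + 4.26*c^2 - 2.02*c + 3.56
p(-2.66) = 235.63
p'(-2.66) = -378.00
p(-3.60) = 839.97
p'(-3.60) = -967.86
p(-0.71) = -0.52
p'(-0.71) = -0.79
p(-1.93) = 57.65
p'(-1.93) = -135.98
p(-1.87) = 49.89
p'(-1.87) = -122.67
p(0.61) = 4.51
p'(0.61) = 8.94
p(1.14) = 15.83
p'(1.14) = 39.62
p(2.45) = 224.77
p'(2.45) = 350.07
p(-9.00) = 35200.53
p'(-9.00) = -15787.84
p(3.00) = 490.29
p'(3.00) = 634.16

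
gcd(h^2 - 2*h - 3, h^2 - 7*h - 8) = h + 1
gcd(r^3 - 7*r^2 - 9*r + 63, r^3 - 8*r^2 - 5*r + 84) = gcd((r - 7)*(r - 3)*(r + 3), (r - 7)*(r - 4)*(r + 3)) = r^2 - 4*r - 21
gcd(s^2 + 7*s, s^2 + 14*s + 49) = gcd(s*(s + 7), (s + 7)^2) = s + 7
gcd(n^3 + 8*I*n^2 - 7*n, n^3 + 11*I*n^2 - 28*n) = n^2 + 7*I*n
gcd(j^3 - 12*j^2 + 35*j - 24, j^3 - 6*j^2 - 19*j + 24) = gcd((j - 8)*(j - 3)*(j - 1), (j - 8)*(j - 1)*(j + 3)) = j^2 - 9*j + 8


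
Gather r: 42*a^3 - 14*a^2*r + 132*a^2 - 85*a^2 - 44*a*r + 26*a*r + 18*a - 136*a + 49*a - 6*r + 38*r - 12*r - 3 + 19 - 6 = 42*a^3 + 47*a^2 - 69*a + r*(-14*a^2 - 18*a + 20) + 10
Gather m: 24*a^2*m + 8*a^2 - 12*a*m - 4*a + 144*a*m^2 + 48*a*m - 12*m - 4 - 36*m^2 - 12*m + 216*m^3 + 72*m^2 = 8*a^2 - 4*a + 216*m^3 + m^2*(144*a + 36) + m*(24*a^2 + 36*a - 24) - 4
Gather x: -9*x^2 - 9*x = -9*x^2 - 9*x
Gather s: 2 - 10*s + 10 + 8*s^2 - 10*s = 8*s^2 - 20*s + 12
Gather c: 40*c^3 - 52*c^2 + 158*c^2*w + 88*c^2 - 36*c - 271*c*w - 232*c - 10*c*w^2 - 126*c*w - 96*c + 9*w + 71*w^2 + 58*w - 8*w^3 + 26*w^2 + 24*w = 40*c^3 + c^2*(158*w + 36) + c*(-10*w^2 - 397*w - 364) - 8*w^3 + 97*w^2 + 91*w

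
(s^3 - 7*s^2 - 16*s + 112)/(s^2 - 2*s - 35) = (s^2 - 16)/(s + 5)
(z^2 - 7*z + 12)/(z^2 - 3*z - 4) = (z - 3)/(z + 1)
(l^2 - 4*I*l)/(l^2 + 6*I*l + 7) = l*(l - 4*I)/(l^2 + 6*I*l + 7)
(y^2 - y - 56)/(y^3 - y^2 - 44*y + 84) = (y - 8)/(y^2 - 8*y + 12)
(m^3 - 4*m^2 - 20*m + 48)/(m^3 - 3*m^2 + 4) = (m^2 - 2*m - 24)/(m^2 - m - 2)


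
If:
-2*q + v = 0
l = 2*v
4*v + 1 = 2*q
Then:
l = -2/3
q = -1/6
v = -1/3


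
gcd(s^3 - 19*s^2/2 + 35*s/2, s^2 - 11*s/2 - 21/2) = s - 7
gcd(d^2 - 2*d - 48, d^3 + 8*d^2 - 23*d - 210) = d + 6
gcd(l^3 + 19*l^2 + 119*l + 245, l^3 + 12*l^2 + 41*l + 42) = l + 7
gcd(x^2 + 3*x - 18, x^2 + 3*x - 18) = x^2 + 3*x - 18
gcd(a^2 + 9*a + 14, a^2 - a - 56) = a + 7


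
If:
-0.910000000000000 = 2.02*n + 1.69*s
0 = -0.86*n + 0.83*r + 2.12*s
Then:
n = -0.836633663366337*s - 0.450495049504951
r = -3.42109030180126*s - 0.466778003101515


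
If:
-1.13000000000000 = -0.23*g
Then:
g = 4.91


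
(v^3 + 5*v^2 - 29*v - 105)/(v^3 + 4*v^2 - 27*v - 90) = (v + 7)/(v + 6)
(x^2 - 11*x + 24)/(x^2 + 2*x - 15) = (x - 8)/(x + 5)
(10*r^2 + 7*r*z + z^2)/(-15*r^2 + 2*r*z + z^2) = (2*r + z)/(-3*r + z)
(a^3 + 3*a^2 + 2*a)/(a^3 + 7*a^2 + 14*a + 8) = a/(a + 4)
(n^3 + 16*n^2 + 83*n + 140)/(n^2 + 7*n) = n + 9 + 20/n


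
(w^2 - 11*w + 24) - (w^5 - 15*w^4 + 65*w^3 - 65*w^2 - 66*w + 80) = -w^5 + 15*w^4 - 65*w^3 + 66*w^2 + 55*w - 56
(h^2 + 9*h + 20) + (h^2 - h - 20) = 2*h^2 + 8*h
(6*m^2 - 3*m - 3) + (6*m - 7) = 6*m^2 + 3*m - 10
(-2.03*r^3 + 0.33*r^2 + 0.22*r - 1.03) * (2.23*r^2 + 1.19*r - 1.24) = -4.5269*r^5 - 1.6798*r^4 + 3.4005*r^3 - 2.4443*r^2 - 1.4985*r + 1.2772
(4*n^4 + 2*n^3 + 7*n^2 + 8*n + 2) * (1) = 4*n^4 + 2*n^3 + 7*n^2 + 8*n + 2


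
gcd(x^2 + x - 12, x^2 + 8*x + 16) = x + 4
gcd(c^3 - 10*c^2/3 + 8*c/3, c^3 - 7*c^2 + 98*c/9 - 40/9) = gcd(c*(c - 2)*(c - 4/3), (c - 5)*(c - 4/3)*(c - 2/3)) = c - 4/3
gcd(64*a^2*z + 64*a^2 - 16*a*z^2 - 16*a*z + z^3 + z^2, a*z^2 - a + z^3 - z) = z + 1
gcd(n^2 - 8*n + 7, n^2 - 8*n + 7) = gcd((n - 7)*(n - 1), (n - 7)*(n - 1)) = n^2 - 8*n + 7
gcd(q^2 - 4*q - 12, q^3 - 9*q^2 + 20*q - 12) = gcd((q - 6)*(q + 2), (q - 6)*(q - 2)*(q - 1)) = q - 6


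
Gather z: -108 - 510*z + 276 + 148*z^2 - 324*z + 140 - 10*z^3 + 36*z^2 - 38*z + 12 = -10*z^3 + 184*z^2 - 872*z + 320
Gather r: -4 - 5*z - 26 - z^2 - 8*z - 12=-z^2 - 13*z - 42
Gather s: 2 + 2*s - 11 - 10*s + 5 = -8*s - 4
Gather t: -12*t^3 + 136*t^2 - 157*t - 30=-12*t^3 + 136*t^2 - 157*t - 30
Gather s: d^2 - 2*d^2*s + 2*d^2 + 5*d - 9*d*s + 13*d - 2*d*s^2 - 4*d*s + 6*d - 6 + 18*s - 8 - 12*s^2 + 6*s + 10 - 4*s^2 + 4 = 3*d^2 + 24*d + s^2*(-2*d - 16) + s*(-2*d^2 - 13*d + 24)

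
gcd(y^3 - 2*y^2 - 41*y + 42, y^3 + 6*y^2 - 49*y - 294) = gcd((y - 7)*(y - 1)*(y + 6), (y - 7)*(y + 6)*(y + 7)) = y^2 - y - 42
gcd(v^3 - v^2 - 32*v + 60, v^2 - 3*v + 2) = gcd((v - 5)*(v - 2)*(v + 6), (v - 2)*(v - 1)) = v - 2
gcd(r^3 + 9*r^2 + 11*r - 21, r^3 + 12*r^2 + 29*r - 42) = r^2 + 6*r - 7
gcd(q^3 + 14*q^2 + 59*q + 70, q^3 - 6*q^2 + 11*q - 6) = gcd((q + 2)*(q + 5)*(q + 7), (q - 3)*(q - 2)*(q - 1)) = 1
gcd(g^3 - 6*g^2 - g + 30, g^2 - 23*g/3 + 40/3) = g - 5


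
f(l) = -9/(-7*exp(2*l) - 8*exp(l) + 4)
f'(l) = -9*(14*exp(2*l) + 8*exp(l))/(-7*exp(2*l) - 8*exp(l) + 4)^2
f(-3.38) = -2.42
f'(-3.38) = -0.19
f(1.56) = 0.05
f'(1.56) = -0.09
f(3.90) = 0.00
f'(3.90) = -0.00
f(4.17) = 0.00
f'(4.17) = -0.00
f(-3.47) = -2.40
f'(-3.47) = -0.17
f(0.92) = 0.15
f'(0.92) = -0.27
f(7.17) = 0.00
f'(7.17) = -0.00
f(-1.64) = -4.12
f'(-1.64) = -3.92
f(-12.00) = -2.25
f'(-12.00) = 0.00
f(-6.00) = -2.26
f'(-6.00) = -0.01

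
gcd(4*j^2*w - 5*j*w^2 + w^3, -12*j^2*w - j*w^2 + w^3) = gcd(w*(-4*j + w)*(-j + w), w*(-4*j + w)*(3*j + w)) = -4*j*w + w^2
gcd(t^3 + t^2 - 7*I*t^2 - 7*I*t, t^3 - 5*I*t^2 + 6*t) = t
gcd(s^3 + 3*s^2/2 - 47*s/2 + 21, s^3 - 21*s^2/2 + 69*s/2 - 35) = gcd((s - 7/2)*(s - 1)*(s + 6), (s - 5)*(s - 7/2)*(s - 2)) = s - 7/2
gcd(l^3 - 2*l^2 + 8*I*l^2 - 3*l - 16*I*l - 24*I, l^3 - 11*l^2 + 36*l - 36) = l - 3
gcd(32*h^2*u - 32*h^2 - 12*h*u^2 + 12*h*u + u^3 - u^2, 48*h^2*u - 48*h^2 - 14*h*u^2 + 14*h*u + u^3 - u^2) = -8*h*u + 8*h + u^2 - u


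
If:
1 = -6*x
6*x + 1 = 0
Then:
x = -1/6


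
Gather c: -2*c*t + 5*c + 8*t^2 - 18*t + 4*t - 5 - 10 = c*(5 - 2*t) + 8*t^2 - 14*t - 15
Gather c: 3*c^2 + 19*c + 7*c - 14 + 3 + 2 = 3*c^2 + 26*c - 9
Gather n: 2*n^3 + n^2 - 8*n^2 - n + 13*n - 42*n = 2*n^3 - 7*n^2 - 30*n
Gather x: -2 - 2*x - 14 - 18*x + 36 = 20 - 20*x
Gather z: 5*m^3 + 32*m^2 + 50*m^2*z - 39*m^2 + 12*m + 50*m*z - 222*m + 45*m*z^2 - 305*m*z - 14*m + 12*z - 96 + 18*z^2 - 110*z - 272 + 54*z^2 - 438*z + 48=5*m^3 - 7*m^2 - 224*m + z^2*(45*m + 72) + z*(50*m^2 - 255*m - 536) - 320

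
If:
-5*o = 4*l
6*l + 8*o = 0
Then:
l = 0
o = 0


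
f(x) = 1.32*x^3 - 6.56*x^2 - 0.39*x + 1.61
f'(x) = 3.96*x^2 - 13.12*x - 0.39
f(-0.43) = 0.46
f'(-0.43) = 5.98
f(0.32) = 0.86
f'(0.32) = -4.18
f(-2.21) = -43.82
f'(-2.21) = 47.95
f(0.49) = -0.00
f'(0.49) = -5.87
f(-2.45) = -56.22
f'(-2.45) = 55.52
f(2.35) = -18.40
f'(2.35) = -9.35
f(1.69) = -11.41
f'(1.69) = -11.25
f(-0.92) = -4.61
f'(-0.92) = 15.03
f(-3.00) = -91.90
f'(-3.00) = 74.61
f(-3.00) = -91.90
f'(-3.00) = 74.61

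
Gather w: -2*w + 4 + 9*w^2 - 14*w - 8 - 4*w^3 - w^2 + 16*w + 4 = -4*w^3 + 8*w^2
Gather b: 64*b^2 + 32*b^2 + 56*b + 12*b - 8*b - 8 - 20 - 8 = 96*b^2 + 60*b - 36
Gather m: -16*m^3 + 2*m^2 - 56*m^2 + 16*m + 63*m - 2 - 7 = -16*m^3 - 54*m^2 + 79*m - 9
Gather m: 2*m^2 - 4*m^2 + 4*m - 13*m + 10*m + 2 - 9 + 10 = -2*m^2 + m + 3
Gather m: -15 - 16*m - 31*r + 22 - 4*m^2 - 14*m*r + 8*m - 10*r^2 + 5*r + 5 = -4*m^2 + m*(-14*r - 8) - 10*r^2 - 26*r + 12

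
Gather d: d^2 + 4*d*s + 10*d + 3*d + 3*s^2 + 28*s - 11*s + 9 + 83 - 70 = d^2 + d*(4*s + 13) + 3*s^2 + 17*s + 22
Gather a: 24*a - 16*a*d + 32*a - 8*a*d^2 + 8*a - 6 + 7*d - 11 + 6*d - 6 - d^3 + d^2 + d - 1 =a*(-8*d^2 - 16*d + 64) - d^3 + d^2 + 14*d - 24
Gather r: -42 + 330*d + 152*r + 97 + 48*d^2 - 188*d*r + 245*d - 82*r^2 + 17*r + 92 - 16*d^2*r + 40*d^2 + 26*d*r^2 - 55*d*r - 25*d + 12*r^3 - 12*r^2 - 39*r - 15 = 88*d^2 + 550*d + 12*r^3 + r^2*(26*d - 94) + r*(-16*d^2 - 243*d + 130) + 132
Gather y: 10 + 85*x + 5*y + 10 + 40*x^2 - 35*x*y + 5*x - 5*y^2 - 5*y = 40*x^2 - 35*x*y + 90*x - 5*y^2 + 20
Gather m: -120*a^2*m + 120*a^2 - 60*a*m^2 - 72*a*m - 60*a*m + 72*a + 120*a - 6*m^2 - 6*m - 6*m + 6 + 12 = 120*a^2 + 192*a + m^2*(-60*a - 6) + m*(-120*a^2 - 132*a - 12) + 18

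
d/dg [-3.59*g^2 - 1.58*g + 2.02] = -7.18*g - 1.58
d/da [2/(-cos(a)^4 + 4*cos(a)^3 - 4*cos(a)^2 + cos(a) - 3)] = 2*(-11*cos(a) + 6*cos(2*a) - cos(3*a) + 7)*sin(a)/(cos(a)^4 - 4*cos(a)^3 + 4*cos(a)^2 - cos(a) + 3)^2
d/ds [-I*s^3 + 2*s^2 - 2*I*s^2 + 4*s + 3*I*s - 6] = -3*I*s^2 + 4*s*(1 - I) + 4 + 3*I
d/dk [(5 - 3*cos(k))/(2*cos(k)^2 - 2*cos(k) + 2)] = (3*sin(k)^2 + 10*cos(k) - 5)*sin(k)/(2*(sin(k)^2 + cos(k) - 2)^2)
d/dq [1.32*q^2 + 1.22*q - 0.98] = 2.64*q + 1.22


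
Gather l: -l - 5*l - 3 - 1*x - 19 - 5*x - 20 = -6*l - 6*x - 42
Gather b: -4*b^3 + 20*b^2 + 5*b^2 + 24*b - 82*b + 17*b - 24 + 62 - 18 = -4*b^3 + 25*b^2 - 41*b + 20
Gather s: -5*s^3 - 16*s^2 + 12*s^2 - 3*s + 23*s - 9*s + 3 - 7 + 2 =-5*s^3 - 4*s^2 + 11*s - 2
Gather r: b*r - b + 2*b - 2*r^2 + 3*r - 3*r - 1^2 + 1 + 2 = b*r + b - 2*r^2 + 2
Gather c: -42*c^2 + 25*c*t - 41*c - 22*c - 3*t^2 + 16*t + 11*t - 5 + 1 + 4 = -42*c^2 + c*(25*t - 63) - 3*t^2 + 27*t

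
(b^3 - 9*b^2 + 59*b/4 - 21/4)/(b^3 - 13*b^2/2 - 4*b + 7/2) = (b - 3/2)/(b + 1)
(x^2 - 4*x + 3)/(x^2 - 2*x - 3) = (x - 1)/(x + 1)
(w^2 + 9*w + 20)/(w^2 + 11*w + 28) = (w + 5)/(w + 7)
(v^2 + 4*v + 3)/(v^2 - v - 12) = (v + 1)/(v - 4)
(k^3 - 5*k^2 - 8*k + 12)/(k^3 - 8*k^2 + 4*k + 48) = (k - 1)/(k - 4)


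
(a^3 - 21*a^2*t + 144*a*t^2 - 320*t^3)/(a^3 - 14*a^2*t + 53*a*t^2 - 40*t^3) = (-a + 8*t)/(-a + t)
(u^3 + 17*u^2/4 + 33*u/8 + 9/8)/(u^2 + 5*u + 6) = (8*u^2 + 10*u + 3)/(8*(u + 2))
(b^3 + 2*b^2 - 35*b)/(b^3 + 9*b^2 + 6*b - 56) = b*(b - 5)/(b^2 + 2*b - 8)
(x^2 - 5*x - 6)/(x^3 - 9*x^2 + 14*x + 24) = 1/(x - 4)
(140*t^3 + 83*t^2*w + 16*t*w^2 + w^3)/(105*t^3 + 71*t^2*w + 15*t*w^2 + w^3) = (4*t + w)/(3*t + w)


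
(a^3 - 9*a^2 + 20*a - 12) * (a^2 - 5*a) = a^5 - 14*a^4 + 65*a^3 - 112*a^2 + 60*a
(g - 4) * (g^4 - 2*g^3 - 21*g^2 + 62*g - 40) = g^5 - 6*g^4 - 13*g^3 + 146*g^2 - 288*g + 160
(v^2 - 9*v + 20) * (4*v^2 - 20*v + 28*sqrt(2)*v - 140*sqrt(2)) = 4*v^4 - 56*v^3 + 28*sqrt(2)*v^3 - 392*sqrt(2)*v^2 + 260*v^2 - 400*v + 1820*sqrt(2)*v - 2800*sqrt(2)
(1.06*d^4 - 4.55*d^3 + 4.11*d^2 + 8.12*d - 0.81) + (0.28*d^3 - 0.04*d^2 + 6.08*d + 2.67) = 1.06*d^4 - 4.27*d^3 + 4.07*d^2 + 14.2*d + 1.86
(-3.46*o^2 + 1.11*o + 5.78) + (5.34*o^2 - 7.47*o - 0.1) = 1.88*o^2 - 6.36*o + 5.68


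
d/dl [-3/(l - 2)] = 3/(l - 2)^2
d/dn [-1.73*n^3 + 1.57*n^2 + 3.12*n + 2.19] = -5.19*n^2 + 3.14*n + 3.12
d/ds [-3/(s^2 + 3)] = 6*s/(s^2 + 3)^2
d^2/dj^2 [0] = 0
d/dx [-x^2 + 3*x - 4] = 3 - 2*x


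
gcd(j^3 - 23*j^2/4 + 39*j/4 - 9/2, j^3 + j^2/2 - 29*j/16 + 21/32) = j - 3/4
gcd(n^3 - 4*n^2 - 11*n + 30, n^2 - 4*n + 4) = n - 2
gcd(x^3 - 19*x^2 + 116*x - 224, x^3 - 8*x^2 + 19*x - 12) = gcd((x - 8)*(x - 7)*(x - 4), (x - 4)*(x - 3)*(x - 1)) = x - 4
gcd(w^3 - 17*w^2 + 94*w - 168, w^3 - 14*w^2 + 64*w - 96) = w^2 - 10*w + 24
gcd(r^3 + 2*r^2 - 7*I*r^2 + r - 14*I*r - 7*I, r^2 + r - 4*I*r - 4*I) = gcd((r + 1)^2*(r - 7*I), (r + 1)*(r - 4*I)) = r + 1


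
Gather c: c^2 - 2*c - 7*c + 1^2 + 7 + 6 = c^2 - 9*c + 14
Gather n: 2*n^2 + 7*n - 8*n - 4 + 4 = 2*n^2 - n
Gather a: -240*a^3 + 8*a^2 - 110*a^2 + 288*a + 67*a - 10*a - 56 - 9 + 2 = -240*a^3 - 102*a^2 + 345*a - 63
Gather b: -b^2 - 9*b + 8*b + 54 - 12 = -b^2 - b + 42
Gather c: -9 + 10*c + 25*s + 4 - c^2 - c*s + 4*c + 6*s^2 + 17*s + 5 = -c^2 + c*(14 - s) + 6*s^2 + 42*s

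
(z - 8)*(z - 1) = z^2 - 9*z + 8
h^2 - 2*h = h*(h - 2)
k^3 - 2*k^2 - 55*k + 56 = (k - 8)*(k - 1)*(k + 7)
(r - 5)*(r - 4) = r^2 - 9*r + 20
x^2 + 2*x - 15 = (x - 3)*(x + 5)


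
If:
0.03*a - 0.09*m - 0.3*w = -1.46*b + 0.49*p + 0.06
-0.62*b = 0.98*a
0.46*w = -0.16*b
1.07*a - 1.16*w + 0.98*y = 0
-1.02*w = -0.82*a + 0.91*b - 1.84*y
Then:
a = 0.00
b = 0.00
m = -5.44444444444444*p - 0.666666666666667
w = 0.00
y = 0.00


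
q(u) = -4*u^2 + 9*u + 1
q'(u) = 9 - 8*u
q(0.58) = 4.87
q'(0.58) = 4.36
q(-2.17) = -37.37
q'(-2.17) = 26.36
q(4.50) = -39.50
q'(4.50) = -27.00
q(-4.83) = -135.79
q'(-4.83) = 47.64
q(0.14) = 2.18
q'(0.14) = 7.88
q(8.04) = -185.21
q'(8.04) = -55.32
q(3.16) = -10.50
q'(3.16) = -16.28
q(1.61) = 5.12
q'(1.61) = -3.88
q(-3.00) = -62.00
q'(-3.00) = 33.00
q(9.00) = -242.00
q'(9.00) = -63.00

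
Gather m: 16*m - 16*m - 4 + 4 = 0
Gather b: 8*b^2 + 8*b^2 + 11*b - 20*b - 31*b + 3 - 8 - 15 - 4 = 16*b^2 - 40*b - 24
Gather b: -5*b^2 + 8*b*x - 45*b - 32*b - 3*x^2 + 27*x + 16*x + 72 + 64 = -5*b^2 + b*(8*x - 77) - 3*x^2 + 43*x + 136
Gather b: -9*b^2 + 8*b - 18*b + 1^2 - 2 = -9*b^2 - 10*b - 1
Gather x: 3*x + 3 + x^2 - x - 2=x^2 + 2*x + 1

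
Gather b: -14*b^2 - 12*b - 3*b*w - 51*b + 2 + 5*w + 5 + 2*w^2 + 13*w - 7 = -14*b^2 + b*(-3*w - 63) + 2*w^2 + 18*w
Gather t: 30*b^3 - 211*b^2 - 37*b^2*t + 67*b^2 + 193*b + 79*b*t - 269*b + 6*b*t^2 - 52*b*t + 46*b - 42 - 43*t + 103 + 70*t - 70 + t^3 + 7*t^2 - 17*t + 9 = 30*b^3 - 144*b^2 - 30*b + t^3 + t^2*(6*b + 7) + t*(-37*b^2 + 27*b + 10)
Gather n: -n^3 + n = -n^3 + n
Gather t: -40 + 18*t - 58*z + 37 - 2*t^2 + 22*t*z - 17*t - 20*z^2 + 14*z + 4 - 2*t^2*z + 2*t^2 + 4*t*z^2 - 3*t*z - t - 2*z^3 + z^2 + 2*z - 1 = -2*t^2*z + t*(4*z^2 + 19*z) - 2*z^3 - 19*z^2 - 42*z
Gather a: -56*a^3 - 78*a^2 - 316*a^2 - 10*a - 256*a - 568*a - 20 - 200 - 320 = -56*a^3 - 394*a^2 - 834*a - 540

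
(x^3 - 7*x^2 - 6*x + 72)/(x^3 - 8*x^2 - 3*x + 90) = (x - 4)/(x - 5)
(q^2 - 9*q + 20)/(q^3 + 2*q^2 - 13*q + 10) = (q^2 - 9*q + 20)/(q^3 + 2*q^2 - 13*q + 10)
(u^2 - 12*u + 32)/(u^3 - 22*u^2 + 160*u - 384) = (u - 4)/(u^2 - 14*u + 48)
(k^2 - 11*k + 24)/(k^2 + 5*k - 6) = (k^2 - 11*k + 24)/(k^2 + 5*k - 6)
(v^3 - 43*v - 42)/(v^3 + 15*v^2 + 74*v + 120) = (v^2 - 6*v - 7)/(v^2 + 9*v + 20)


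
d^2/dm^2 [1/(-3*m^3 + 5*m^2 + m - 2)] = 2*((9*m - 5)*(3*m^3 - 5*m^2 - m + 2) - (-9*m^2 + 10*m + 1)^2)/(3*m^3 - 5*m^2 - m + 2)^3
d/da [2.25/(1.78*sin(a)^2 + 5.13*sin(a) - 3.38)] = -(8.01*sin(a) + 11.5425)*cos(a)/(1.78*sin(a)^2 + 5.13*sin(a) - 3.38)^2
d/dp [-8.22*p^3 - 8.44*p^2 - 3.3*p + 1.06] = -24.66*p^2 - 16.88*p - 3.3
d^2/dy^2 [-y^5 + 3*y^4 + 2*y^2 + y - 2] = -20*y^3 + 36*y^2 + 4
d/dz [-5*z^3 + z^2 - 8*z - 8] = -15*z^2 + 2*z - 8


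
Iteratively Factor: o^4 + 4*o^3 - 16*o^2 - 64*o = (o + 4)*(o^3 - 16*o) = (o - 4)*(o + 4)*(o^2 + 4*o) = o*(o - 4)*(o + 4)*(o + 4)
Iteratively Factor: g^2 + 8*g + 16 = (g + 4)*(g + 4)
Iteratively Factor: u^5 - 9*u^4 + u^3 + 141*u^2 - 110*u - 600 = (u - 4)*(u^4 - 5*u^3 - 19*u^2 + 65*u + 150) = (u - 4)*(u + 3)*(u^3 - 8*u^2 + 5*u + 50) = (u - 5)*(u - 4)*(u + 3)*(u^2 - 3*u - 10) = (u - 5)^2*(u - 4)*(u + 3)*(u + 2)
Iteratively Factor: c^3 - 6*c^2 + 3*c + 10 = (c - 2)*(c^2 - 4*c - 5) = (c - 5)*(c - 2)*(c + 1)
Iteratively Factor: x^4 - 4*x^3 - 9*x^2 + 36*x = (x + 3)*(x^3 - 7*x^2 + 12*x) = x*(x + 3)*(x^2 - 7*x + 12) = x*(x - 3)*(x + 3)*(x - 4)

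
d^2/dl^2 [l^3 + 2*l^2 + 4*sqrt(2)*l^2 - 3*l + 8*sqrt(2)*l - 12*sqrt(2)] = 6*l + 4 + 8*sqrt(2)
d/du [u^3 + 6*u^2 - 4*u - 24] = 3*u^2 + 12*u - 4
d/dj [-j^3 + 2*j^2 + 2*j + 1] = -3*j^2 + 4*j + 2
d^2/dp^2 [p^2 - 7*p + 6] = 2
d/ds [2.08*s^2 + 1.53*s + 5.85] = 4.16*s + 1.53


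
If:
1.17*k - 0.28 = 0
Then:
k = 0.24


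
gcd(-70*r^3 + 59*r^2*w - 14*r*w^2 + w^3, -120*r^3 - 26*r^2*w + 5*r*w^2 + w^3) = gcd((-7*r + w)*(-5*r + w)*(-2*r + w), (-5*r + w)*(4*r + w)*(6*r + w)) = 5*r - w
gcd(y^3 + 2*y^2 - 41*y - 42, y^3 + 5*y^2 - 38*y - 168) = y^2 + y - 42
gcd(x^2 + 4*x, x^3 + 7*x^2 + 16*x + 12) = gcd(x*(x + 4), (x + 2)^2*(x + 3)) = 1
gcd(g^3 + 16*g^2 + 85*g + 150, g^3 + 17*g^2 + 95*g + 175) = g^2 + 10*g + 25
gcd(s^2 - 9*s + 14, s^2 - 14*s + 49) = s - 7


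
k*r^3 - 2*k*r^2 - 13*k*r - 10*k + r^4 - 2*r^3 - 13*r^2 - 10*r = (k + r)*(r - 5)*(r + 1)*(r + 2)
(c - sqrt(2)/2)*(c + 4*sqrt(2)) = c^2 + 7*sqrt(2)*c/2 - 4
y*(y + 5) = y^2 + 5*y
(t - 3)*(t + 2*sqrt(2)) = t^2 - 3*t + 2*sqrt(2)*t - 6*sqrt(2)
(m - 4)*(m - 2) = m^2 - 6*m + 8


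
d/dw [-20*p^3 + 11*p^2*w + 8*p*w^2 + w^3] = 11*p^2 + 16*p*w + 3*w^2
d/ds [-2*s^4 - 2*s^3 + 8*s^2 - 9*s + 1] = -8*s^3 - 6*s^2 + 16*s - 9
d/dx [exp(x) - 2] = exp(x)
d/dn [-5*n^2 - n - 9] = -10*n - 1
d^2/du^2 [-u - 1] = 0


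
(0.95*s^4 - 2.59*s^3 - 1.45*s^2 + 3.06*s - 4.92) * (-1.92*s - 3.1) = -1.824*s^5 + 2.0278*s^4 + 10.813*s^3 - 1.3802*s^2 - 0.0396000000000019*s + 15.252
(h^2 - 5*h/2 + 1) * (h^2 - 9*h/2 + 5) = h^4 - 7*h^3 + 69*h^2/4 - 17*h + 5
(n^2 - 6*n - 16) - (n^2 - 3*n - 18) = 2 - 3*n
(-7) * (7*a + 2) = -49*a - 14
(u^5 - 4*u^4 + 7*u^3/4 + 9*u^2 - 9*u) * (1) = u^5 - 4*u^4 + 7*u^3/4 + 9*u^2 - 9*u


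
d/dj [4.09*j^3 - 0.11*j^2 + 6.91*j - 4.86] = 12.27*j^2 - 0.22*j + 6.91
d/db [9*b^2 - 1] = 18*b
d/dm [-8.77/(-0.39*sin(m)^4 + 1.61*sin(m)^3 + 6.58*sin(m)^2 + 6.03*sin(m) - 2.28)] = (-13.6812*sin(m)^3 + 42.3591*sin(m)^2 + 115.4132*sin(m) + 52.8831)*cos(m)/(-0.39*sin(m)^4 + 1.61*sin(m)^3 + 6.58*sin(m)^2 + 6.03*sin(m) - 2.28)^2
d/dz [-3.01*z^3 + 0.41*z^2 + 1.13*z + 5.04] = -9.03*z^2 + 0.82*z + 1.13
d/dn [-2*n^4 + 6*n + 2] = 6 - 8*n^3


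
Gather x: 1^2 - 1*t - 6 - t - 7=-2*t - 12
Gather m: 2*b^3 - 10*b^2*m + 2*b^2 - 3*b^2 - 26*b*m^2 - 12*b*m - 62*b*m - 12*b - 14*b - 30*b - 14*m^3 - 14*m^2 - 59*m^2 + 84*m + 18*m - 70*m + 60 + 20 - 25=2*b^3 - b^2 - 56*b - 14*m^3 + m^2*(-26*b - 73) + m*(-10*b^2 - 74*b + 32) + 55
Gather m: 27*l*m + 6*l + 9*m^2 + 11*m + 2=6*l + 9*m^2 + m*(27*l + 11) + 2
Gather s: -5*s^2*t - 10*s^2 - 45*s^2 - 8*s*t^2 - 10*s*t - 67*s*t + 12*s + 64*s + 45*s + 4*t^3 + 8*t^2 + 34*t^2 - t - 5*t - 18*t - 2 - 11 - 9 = s^2*(-5*t - 55) + s*(-8*t^2 - 77*t + 121) + 4*t^3 + 42*t^2 - 24*t - 22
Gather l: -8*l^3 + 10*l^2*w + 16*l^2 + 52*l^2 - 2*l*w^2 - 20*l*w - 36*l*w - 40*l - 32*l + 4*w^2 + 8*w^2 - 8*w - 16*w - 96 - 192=-8*l^3 + l^2*(10*w + 68) + l*(-2*w^2 - 56*w - 72) + 12*w^2 - 24*w - 288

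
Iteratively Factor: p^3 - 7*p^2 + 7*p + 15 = (p - 3)*(p^2 - 4*p - 5) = (p - 5)*(p - 3)*(p + 1)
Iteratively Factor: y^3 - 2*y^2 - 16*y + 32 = (y + 4)*(y^2 - 6*y + 8) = (y - 4)*(y + 4)*(y - 2)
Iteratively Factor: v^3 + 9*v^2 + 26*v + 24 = (v + 3)*(v^2 + 6*v + 8) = (v + 3)*(v + 4)*(v + 2)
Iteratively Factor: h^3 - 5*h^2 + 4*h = (h - 1)*(h^2 - 4*h) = (h - 4)*(h - 1)*(h)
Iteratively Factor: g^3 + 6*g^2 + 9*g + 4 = (g + 1)*(g^2 + 5*g + 4) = (g + 1)*(g + 4)*(g + 1)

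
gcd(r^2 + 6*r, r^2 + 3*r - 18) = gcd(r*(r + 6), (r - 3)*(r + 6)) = r + 6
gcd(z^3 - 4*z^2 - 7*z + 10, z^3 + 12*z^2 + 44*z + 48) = z + 2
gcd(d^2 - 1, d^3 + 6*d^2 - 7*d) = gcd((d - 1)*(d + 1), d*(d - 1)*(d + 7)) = d - 1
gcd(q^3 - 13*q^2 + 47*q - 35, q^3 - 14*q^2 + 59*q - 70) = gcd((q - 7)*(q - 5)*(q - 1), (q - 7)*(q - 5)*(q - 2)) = q^2 - 12*q + 35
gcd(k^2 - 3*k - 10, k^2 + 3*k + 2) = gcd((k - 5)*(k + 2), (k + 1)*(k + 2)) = k + 2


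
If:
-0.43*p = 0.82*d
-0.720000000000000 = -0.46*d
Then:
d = 1.57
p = -2.98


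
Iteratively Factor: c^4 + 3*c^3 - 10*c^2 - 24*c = (c)*(c^3 + 3*c^2 - 10*c - 24) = c*(c - 3)*(c^2 + 6*c + 8) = c*(c - 3)*(c + 2)*(c + 4)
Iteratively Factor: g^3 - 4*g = (g + 2)*(g^2 - 2*g) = g*(g + 2)*(g - 2)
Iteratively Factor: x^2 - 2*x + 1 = (x - 1)*(x - 1)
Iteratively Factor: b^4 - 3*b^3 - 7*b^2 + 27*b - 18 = (b - 2)*(b^3 - b^2 - 9*b + 9) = (b - 3)*(b - 2)*(b^2 + 2*b - 3) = (b - 3)*(b - 2)*(b - 1)*(b + 3)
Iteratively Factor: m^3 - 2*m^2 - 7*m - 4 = (m + 1)*(m^2 - 3*m - 4) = (m - 4)*(m + 1)*(m + 1)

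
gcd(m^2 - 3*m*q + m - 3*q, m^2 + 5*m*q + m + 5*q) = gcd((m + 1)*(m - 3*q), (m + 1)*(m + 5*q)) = m + 1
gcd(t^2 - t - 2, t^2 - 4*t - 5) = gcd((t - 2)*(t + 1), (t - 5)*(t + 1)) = t + 1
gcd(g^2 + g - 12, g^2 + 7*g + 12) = g + 4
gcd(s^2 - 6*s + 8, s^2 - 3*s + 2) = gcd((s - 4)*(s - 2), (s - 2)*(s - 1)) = s - 2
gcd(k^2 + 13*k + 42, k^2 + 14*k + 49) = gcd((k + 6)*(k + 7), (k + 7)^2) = k + 7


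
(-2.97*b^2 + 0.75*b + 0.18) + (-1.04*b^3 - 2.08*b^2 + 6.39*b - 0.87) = -1.04*b^3 - 5.05*b^2 + 7.14*b - 0.69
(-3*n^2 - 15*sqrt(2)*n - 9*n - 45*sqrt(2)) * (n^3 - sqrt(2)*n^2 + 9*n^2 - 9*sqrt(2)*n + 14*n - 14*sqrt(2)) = -3*n^5 - 36*n^4 - 12*sqrt(2)*n^4 - 144*sqrt(2)*n^3 - 93*n^3 - 492*sqrt(2)*n^2 + 234*n^2 - 504*sqrt(2)*n + 1230*n + 1260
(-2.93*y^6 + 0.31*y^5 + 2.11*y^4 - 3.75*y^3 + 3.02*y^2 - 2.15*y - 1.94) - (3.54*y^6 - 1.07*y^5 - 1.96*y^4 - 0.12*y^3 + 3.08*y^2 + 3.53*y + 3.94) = -6.47*y^6 + 1.38*y^5 + 4.07*y^4 - 3.63*y^3 - 0.0600000000000001*y^2 - 5.68*y - 5.88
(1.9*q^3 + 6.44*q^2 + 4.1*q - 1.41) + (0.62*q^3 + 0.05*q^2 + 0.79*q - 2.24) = 2.52*q^3 + 6.49*q^2 + 4.89*q - 3.65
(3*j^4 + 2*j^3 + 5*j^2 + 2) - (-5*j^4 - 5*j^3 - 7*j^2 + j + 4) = 8*j^4 + 7*j^3 + 12*j^2 - j - 2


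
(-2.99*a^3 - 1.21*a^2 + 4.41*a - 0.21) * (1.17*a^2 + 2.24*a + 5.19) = -3.4983*a^5 - 8.1133*a^4 - 13.0688*a^3 + 3.3528*a^2 + 22.4175*a - 1.0899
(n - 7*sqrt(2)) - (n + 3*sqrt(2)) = -10*sqrt(2)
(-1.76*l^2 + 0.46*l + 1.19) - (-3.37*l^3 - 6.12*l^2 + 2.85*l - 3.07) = 3.37*l^3 + 4.36*l^2 - 2.39*l + 4.26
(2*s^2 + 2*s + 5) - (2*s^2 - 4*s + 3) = 6*s + 2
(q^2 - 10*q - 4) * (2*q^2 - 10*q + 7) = 2*q^4 - 30*q^3 + 99*q^2 - 30*q - 28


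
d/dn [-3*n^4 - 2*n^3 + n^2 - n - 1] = -12*n^3 - 6*n^2 + 2*n - 1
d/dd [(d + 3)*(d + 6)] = 2*d + 9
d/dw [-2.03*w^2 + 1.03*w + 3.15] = 1.03 - 4.06*w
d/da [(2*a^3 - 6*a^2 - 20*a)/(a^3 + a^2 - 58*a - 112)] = 8*(a^2 - 28*a + 70)/(a^4 - 2*a^3 - 111*a^2 + 112*a + 3136)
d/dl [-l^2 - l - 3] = -2*l - 1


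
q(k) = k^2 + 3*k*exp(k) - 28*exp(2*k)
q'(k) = 3*k*exp(k) + 2*k - 56*exp(2*k) + 3*exp(k)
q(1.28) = -346.75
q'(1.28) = -697.24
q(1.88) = -1162.06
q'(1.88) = -2344.73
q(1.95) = -1338.35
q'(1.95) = -2700.43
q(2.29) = -2657.32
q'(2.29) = -5358.76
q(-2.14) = 3.44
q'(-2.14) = -5.46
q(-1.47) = -0.33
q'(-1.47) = -6.22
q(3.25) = -18361.95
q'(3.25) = -36912.60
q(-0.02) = -26.96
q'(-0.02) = -50.96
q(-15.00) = 225.00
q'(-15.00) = -30.00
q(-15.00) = 225.00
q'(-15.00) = -30.00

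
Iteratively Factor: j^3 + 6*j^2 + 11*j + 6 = (j + 1)*(j^2 + 5*j + 6) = (j + 1)*(j + 2)*(j + 3)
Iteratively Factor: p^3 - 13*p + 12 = (p - 1)*(p^2 + p - 12) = (p - 1)*(p + 4)*(p - 3)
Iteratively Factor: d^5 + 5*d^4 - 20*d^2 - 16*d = (d + 4)*(d^4 + d^3 - 4*d^2 - 4*d) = (d + 1)*(d + 4)*(d^3 - 4*d) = (d + 1)*(d + 2)*(d + 4)*(d^2 - 2*d) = d*(d + 1)*(d + 2)*(d + 4)*(d - 2)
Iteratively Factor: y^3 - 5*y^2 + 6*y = (y)*(y^2 - 5*y + 6) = y*(y - 2)*(y - 3)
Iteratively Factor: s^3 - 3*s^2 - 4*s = (s + 1)*(s^2 - 4*s) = s*(s + 1)*(s - 4)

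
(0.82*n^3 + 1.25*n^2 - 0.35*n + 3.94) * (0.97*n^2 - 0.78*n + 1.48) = 0.7954*n^5 + 0.5729*n^4 - 0.1009*n^3 + 5.9448*n^2 - 3.5912*n + 5.8312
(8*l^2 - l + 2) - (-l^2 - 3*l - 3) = 9*l^2 + 2*l + 5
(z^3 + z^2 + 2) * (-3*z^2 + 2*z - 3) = -3*z^5 - z^4 - z^3 - 9*z^2 + 4*z - 6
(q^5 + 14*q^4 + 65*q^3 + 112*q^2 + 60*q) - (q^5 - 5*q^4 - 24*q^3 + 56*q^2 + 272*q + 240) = 19*q^4 + 89*q^3 + 56*q^2 - 212*q - 240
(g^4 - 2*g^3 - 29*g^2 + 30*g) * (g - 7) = g^5 - 9*g^4 - 15*g^3 + 233*g^2 - 210*g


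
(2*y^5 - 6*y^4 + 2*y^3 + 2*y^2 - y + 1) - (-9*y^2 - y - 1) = 2*y^5 - 6*y^4 + 2*y^3 + 11*y^2 + 2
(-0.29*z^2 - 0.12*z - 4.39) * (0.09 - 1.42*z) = 0.4118*z^3 + 0.1443*z^2 + 6.223*z - 0.3951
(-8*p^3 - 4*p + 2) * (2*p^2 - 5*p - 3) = -16*p^5 + 40*p^4 + 16*p^3 + 24*p^2 + 2*p - 6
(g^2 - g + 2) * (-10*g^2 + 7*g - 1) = -10*g^4 + 17*g^3 - 28*g^2 + 15*g - 2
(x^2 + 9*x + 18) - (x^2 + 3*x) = 6*x + 18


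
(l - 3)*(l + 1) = l^2 - 2*l - 3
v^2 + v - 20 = (v - 4)*(v + 5)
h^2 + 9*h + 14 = (h + 2)*(h + 7)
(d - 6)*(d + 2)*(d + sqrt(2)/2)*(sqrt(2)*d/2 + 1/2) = sqrt(2)*d^4/2 - 2*sqrt(2)*d^3 + d^3 - 23*sqrt(2)*d^2/4 - 4*d^2 - 12*d - sqrt(2)*d - 3*sqrt(2)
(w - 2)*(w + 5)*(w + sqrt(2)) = w^3 + sqrt(2)*w^2 + 3*w^2 - 10*w + 3*sqrt(2)*w - 10*sqrt(2)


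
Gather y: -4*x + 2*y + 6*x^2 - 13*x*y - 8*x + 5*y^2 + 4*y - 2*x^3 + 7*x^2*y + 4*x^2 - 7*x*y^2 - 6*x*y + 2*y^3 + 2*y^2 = -2*x^3 + 10*x^2 - 12*x + 2*y^3 + y^2*(7 - 7*x) + y*(7*x^2 - 19*x + 6)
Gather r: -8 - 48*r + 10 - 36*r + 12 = 14 - 84*r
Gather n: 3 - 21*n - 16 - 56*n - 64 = -77*n - 77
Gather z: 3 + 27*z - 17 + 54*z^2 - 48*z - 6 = 54*z^2 - 21*z - 20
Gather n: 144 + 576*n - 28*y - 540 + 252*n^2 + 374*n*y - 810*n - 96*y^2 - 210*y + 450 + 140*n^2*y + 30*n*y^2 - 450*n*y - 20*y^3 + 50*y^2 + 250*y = n^2*(140*y + 252) + n*(30*y^2 - 76*y - 234) - 20*y^3 - 46*y^2 + 12*y + 54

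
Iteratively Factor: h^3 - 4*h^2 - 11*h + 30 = (h + 3)*(h^2 - 7*h + 10) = (h - 2)*(h + 3)*(h - 5)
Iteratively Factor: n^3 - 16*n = (n - 4)*(n^2 + 4*n) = n*(n - 4)*(n + 4)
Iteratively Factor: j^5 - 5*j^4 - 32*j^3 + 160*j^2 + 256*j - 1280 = (j - 5)*(j^4 - 32*j^2 + 256) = (j - 5)*(j - 4)*(j^3 + 4*j^2 - 16*j - 64) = (j - 5)*(j - 4)*(j + 4)*(j^2 - 16) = (j - 5)*(j - 4)^2*(j + 4)*(j + 4)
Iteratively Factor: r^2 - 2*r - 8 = (r + 2)*(r - 4)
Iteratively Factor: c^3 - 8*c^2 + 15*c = (c - 3)*(c^2 - 5*c) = (c - 5)*(c - 3)*(c)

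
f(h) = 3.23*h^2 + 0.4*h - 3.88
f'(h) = 6.46*h + 0.4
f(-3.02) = 24.37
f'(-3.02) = -19.11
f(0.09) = -3.82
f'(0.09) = 0.98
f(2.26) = 13.52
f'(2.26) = 15.00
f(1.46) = 3.59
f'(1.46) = 9.83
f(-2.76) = 19.62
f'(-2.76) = -17.43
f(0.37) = -3.29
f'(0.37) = 2.79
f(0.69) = -2.07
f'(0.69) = 4.86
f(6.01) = 115.19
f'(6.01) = 39.22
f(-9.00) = 254.15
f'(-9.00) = -57.74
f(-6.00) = 110.00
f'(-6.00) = -38.36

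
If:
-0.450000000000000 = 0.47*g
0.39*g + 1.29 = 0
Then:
No Solution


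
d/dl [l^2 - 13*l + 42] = 2*l - 13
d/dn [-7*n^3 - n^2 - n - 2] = -21*n^2 - 2*n - 1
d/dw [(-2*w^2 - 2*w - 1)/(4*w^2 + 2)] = (2*w^2 - 1)/(4*w^4 + 4*w^2 + 1)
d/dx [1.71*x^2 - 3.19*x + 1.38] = 3.42*x - 3.19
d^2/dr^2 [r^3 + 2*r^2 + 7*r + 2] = 6*r + 4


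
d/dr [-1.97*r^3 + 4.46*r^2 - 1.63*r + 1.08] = -5.91*r^2 + 8.92*r - 1.63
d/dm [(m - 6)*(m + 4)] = 2*m - 2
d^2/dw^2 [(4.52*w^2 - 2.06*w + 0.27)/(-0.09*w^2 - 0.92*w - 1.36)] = (0.781884*w^3 + 3.30636599999999*w^2 - 1.647*w - 22.266288)/(0.000729*w^6 + 0.022356*w^5 + 0.261576*w^4 + 1.454336*w^3 + 3.952704*w^2 + 5.104896*w + 2.515456)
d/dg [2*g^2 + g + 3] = 4*g + 1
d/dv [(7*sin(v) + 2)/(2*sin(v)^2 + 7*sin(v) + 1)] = (-8*sin(v) + 7*cos(2*v) - 14)*cos(v)/(7*sin(v) - cos(2*v) + 2)^2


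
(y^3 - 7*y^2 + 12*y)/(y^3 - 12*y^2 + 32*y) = (y - 3)/(y - 8)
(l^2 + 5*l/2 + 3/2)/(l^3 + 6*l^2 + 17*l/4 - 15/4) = 2*(l + 1)/(2*l^2 + 9*l - 5)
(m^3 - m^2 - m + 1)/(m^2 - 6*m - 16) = (-m^3 + m^2 + m - 1)/(-m^2 + 6*m + 16)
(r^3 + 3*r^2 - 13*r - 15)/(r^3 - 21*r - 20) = (r^2 + 2*r - 15)/(r^2 - r - 20)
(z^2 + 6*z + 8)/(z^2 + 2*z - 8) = (z + 2)/(z - 2)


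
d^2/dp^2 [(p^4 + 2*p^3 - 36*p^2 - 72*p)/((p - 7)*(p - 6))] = 2*(p^3 - 21*p^2 + 147*p + 476)/(p^3 - 21*p^2 + 147*p - 343)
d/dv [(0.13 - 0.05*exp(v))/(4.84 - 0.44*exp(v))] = -0.1848*exp(v)/(0.44*exp(v) - 4.84)^2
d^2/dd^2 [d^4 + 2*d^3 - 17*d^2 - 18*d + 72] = 12*d^2 + 12*d - 34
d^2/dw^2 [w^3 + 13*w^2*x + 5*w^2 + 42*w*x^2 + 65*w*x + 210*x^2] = 6*w + 26*x + 10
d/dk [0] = 0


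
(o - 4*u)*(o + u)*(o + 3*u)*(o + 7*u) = o^4 + 7*o^3*u - 13*o^2*u^2 - 103*o*u^3 - 84*u^4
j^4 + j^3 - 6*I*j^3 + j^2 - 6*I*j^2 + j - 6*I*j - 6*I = (j + 1)*(j - 6*I)*(j - I)*(j + I)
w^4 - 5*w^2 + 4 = (w - 2)*(w - 1)*(w + 1)*(w + 2)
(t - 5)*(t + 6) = t^2 + t - 30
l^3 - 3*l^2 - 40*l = l*(l - 8)*(l + 5)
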